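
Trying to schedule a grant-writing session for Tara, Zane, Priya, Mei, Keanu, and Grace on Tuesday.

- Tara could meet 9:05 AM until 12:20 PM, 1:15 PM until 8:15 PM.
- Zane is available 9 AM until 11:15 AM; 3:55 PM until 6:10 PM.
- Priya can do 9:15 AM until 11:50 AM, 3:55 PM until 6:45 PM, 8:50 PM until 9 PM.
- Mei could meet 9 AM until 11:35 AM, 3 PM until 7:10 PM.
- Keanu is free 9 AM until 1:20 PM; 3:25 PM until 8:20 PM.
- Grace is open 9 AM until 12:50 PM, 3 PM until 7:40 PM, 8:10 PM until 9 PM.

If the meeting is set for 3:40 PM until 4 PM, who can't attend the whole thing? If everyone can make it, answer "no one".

Tara: free for 15:40-16:00. Zane: not fully free for 15:40-16:00. Priya: not fully free for 15:40-16:00. Mei: free for 15:40-16:00. Keanu: free for 15:40-16:00. Grace: free for 15:40-16:00.

Priya, Zane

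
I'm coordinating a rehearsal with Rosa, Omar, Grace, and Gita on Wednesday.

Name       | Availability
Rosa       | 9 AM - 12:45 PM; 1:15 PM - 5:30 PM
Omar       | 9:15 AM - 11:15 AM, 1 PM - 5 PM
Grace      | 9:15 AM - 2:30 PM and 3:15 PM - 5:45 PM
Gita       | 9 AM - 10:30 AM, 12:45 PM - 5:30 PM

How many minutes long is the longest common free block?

Rosa ∩ Omar: 09:15-11:15, 13:15-17:00.
Rosa ∩ Omar ∩ Grace: 09:15-11:15, 13:15-14:30, 15:15-17:00.
Rosa ∩ Omar ∩ Grace ∩ Gita: 09:15-10:30, 13:15-14:30, 15:15-17:00.
The longest is 15:15-17:00 at 105 minutes.

105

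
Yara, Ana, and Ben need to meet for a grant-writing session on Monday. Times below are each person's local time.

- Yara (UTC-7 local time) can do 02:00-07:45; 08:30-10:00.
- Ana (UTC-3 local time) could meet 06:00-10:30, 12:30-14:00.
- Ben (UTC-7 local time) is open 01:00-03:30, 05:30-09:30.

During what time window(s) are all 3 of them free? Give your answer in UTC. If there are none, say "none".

09:00-10:30, 12:30-13:30, 15:30-16:30

Yara in UTC: 09:00-14:45, 15:30-17:00 (add 7h to convert from UTC-7).
Ana in UTC: 09:00-13:30, 15:30-17:00 (add 3h to convert from UTC-3).
Ben in UTC: 08:00-10:30, 12:30-16:30 (add 7h to convert from UTC-7).
Yara ∩ Ana: 09:00-13:30, 15:30-17:00.
Yara ∩ Ana ∩ Ben: 09:00-10:30, 12:30-13:30, 15:30-16:30.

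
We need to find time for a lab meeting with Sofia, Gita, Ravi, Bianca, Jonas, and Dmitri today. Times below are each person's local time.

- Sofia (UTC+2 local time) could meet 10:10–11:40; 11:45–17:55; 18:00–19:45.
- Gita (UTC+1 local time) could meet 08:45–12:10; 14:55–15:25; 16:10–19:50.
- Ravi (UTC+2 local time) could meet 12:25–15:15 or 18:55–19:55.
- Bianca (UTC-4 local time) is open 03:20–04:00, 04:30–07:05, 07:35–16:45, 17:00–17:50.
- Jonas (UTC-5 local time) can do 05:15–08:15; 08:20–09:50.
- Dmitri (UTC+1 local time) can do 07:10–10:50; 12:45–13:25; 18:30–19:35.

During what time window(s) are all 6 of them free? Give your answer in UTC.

Sofia in UTC: 08:10-09:40, 09:45-15:55, 16:00-17:45 (subtract 2h to convert from UTC+2).
Gita in UTC: 07:45-11:10, 13:55-14:25, 15:10-18:50 (subtract 1h to convert from UTC+1).
Ravi in UTC: 10:25-13:15, 16:55-17:55 (subtract 2h to convert from UTC+2).
Bianca in UTC: 07:20-08:00, 08:30-11:05, 11:35-20:45, 21:00-21:50 (add 4h to convert from UTC-4).
Jonas in UTC: 10:15-13:15, 13:20-14:50 (add 5h to convert from UTC-5).
Dmitri in UTC: 06:10-09:50, 11:45-12:25, 17:30-18:35 (subtract 1h to convert from UTC+1).
Sofia ∩ Gita: 08:10-09:40, 09:45-11:10, 13:55-14:25, 15:10-15:55, 16:00-17:45.
Sofia ∩ Gita ∩ Ravi: 10:25-11:10, 16:55-17:45.
Sofia ∩ Gita ∩ Ravi ∩ Bianca: 10:25-11:05, 16:55-17:45.
Sofia ∩ Gita ∩ Ravi ∩ Bianca ∩ Jonas: 10:25-11:05.
Sofia ∩ Gita ∩ Ravi ∩ Bianca ∩ Jonas ∩ Dmitri: ∅.
There is no time when everyone is free.

none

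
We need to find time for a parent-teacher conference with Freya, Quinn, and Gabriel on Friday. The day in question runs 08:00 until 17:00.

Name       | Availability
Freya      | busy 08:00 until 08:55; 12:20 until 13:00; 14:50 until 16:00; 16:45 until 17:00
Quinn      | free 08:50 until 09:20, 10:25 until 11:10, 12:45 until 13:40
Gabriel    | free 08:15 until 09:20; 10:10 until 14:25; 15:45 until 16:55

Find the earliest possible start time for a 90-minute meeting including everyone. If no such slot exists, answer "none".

Freya free: 08:55-12:20, 13:00-14:50, 16:00-16:45 (invert busy blocks within the working day).
Quinn free: 08:50-09:20, 10:25-11:10, 12:45-13:40.
Gabriel free: 08:15-09:20, 10:10-14:25, 15:45-16:55.
Freya ∩ Quinn: 08:55-09:20, 10:25-11:10, 13:00-13:40.
Freya ∩ Quinn ∩ Gabriel: 08:55-09:20, 10:25-11:10, 13:00-13:40.
So the common availability across everyone is 08:55-09:20, 10:25-11:10, 13:00-13:40.
No common window is at least 90 minutes long.

none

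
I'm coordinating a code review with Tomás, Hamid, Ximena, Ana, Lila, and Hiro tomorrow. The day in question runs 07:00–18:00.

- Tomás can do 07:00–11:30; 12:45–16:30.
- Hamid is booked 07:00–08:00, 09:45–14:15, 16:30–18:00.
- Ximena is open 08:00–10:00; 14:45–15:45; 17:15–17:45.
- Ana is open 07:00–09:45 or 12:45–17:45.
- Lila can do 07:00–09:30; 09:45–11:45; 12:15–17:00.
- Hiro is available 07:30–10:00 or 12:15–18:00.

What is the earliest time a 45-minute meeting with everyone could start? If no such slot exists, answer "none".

08:00

Tomás free: 07:00-11:30, 12:45-16:30.
Hamid free: 08:00-09:45, 14:15-16:30 (invert busy blocks within the working day).
Ximena free: 08:00-10:00, 14:45-15:45, 17:15-17:45.
Ana free: 07:00-09:45, 12:45-17:45.
Lila free: 07:00-09:30, 09:45-11:45, 12:15-17:00.
Hiro free: 07:30-10:00, 12:15-18:00.
Tomás ∩ Hamid: 08:00-09:45, 14:15-16:30.
Tomás ∩ Hamid ∩ Ximena: 08:00-09:45, 14:45-15:45.
Tomás ∩ Hamid ∩ Ximena ∩ Ana: 08:00-09:45, 14:45-15:45.
Tomás ∩ Hamid ∩ Ximena ∩ Ana ∩ Lila: 08:00-09:30, 14:45-15:45.
Tomás ∩ Hamid ∩ Ximena ∩ Ana ∩ Lila ∩ Hiro: 08:00-09:30, 14:45-15:45.
The first common window of at least 45 minutes is 08:00-09:30, so the earliest start is 08:00.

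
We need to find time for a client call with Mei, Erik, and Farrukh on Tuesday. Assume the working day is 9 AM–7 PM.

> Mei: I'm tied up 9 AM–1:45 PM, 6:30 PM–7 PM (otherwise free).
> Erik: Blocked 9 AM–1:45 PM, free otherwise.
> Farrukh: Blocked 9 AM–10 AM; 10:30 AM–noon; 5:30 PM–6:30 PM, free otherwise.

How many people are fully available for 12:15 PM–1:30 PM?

1

Mei free: 13:45-18:30 (invert busy blocks within the working day).
Erik free: 13:45-19:00 (invert busy blocks within the working day).
Farrukh free: 10:00-10:30, 12:00-17:30, 18:30-19:00 (invert busy blocks within the working day).
Farrukh can make the full 12:15-13:30 slot — that's 1.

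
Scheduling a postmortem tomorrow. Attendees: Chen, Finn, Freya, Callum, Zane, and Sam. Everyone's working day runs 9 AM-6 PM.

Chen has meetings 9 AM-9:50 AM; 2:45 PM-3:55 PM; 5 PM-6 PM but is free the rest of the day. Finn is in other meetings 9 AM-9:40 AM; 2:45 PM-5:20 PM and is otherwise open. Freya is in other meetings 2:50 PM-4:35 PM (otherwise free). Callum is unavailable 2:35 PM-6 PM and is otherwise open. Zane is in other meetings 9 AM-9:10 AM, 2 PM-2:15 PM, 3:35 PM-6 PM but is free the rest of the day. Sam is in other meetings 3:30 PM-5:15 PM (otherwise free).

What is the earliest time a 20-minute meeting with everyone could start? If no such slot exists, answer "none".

09:50

Chen free: 09:50-14:45, 15:55-17:00 (invert busy blocks within the working day).
Finn free: 09:40-14:45, 17:20-18:00 (invert busy blocks within the working day).
Freya free: 09:00-14:50, 16:35-18:00 (invert busy blocks within the working day).
Callum free: 09:00-14:35 (invert busy blocks within the working day).
Zane free: 09:10-14:00, 14:15-15:35 (invert busy blocks within the working day).
Sam free: 09:00-15:30, 17:15-18:00 (invert busy blocks within the working day).
Chen ∩ Finn: 09:50-14:45.
Chen ∩ Finn ∩ Freya: 09:50-14:45.
Chen ∩ Finn ∩ Freya ∩ Callum: 09:50-14:35.
Chen ∩ Finn ∩ Freya ∩ Callum ∩ Zane: 09:50-14:00, 14:15-14:35.
Chen ∩ Finn ∩ Freya ∩ Callum ∩ Zane ∩ Sam: 09:50-14:00, 14:15-14:35.
Those are the intersection windows.
The first common window of at least 20 minutes is 09:50-14:00, so the earliest start is 09:50.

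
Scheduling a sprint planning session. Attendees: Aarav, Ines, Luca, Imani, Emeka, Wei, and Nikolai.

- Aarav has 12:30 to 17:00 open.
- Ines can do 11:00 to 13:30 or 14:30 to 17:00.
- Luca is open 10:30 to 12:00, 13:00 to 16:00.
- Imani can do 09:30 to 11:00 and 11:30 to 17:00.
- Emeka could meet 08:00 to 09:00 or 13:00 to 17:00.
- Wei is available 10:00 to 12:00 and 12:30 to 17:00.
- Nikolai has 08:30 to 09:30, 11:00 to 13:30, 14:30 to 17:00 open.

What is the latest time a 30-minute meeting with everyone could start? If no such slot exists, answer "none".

Aarav ∩ Ines: 12:30-13:30, 14:30-17:00.
Aarav ∩ Ines ∩ Luca: 13:00-13:30, 14:30-16:00.
Aarav ∩ Ines ∩ Luca ∩ Imani: 13:00-13:30, 14:30-16:00.
Aarav ∩ Ines ∩ Luca ∩ Imani ∩ Emeka: 13:00-13:30, 14:30-16:00.
Aarav ∩ Ines ∩ Luca ∩ Imani ∩ Emeka ∩ Wei: 13:00-13:30, 14:30-16:00.
Aarav ∩ Ines ∩ Luca ∩ Imani ∩ Emeka ∩ Wei ∩ Nikolai: 13:00-13:30, 14:30-16:00.
The last common window of at least 30 minutes is 14:30-16:00; a 30-minute meeting can start as late as 15:30 and still end by 16:00.

15:30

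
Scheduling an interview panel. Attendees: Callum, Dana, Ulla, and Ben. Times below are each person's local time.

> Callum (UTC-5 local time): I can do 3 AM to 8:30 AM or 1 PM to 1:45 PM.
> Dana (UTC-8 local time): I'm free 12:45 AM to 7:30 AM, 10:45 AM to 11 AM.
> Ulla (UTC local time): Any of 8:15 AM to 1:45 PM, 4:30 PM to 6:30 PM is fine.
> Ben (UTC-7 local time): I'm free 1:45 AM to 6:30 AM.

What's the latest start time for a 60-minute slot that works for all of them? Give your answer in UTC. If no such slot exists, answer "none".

12:30

Callum in UTC: 08:00-13:30, 18:00-18:45 (add 5h to convert from UTC-5).
Dana in UTC: 08:45-15:30, 18:45-19:00 (add 8h to convert from UTC-8).
Ulla in UTC: 08:15-13:45, 16:30-18:30.
Ben in UTC: 08:45-13:30 (add 7h to convert from UTC-7).
Callum ∩ Dana: 08:45-13:30.
Callum ∩ Dana ∩ Ulla: 08:45-13:30.
Callum ∩ Dana ∩ Ulla ∩ Ben: 08:45-13:30.
The last common window of at least 60 minutes is 08:45-13:30; a 60-minute meeting can start as late as 12:30 and still end by 13:30.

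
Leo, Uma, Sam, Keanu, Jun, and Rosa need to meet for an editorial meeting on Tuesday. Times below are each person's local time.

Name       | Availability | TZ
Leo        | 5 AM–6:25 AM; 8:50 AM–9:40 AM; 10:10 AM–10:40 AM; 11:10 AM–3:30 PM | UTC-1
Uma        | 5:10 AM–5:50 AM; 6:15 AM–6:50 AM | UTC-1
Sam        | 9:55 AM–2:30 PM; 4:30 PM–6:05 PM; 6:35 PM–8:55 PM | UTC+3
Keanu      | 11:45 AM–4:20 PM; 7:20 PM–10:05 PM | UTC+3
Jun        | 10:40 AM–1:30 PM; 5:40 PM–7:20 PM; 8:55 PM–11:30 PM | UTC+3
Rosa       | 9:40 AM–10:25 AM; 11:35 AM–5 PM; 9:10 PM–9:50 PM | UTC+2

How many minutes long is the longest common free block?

Leo in UTC: 06:00-07:25, 09:50-10:40, 11:10-11:40, 12:10-16:30 (add 1h to convert from UTC-1).
Uma in UTC: 06:10-06:50, 07:15-07:50 (add 1h to convert from UTC-1).
Sam in UTC: 06:55-11:30, 13:30-15:05, 15:35-17:55 (subtract 3h to convert from UTC+3).
Keanu in UTC: 08:45-13:20, 16:20-19:05 (subtract 3h to convert from UTC+3).
Jun in UTC: 07:40-10:30, 14:40-16:20, 17:55-20:30 (subtract 3h to convert from UTC+3).
Rosa in UTC: 07:40-08:25, 09:35-15:00, 19:10-19:50 (subtract 2h to convert from UTC+2).
Leo ∩ Uma: 06:10-06:50, 07:15-07:25.
Leo ∩ Uma ∩ Sam: 07:15-07:25.
Leo ∩ Uma ∩ Sam ∩ Keanu: ∅.
Leo ∩ Uma ∩ Sam ∩ Keanu ∩ Jun: ∅.
Leo ∩ Uma ∩ Sam ∩ Keanu ∩ Jun ∩ Rosa: ∅.
There is no time when everyone is free.
No common window exists, so the longest block is 0 minutes.

0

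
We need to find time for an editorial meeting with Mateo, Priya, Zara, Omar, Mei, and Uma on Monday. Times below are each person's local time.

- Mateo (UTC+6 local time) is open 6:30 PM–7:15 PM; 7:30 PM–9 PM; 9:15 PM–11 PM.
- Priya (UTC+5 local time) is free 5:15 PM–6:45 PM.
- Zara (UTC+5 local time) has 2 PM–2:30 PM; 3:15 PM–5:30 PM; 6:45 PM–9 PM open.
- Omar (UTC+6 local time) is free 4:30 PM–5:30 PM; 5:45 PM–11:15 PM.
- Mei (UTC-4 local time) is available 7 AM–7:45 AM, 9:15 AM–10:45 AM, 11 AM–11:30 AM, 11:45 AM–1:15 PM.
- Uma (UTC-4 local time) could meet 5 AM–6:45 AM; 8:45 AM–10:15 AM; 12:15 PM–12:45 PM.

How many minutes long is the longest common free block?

0

Mateo in UTC: 12:30-13:15, 13:30-15:00, 15:15-17:00 (subtract 6h to convert from UTC+6).
Priya in UTC: 12:15-13:45 (subtract 5h to convert from UTC+5).
Zara in UTC: 09:00-09:30, 10:15-12:30, 13:45-16:00 (subtract 5h to convert from UTC+5).
Omar in UTC: 10:30-11:30, 11:45-17:15 (subtract 6h to convert from UTC+6).
Mei in UTC: 11:00-11:45, 13:15-14:45, 15:00-15:30, 15:45-17:15 (add 4h to convert from UTC-4).
Uma in UTC: 09:00-10:45, 12:45-14:15, 16:15-16:45 (add 4h to convert from UTC-4).
Mateo ∩ Priya: 12:30-13:15, 13:30-13:45.
Mateo ∩ Priya ∩ Zara: ∅.
Mateo ∩ Priya ∩ Zara ∩ Omar: ∅.
Mateo ∩ Priya ∩ Zara ∩ Omar ∩ Mei: ∅.
Mateo ∩ Priya ∩ Zara ∩ Omar ∩ Mei ∩ Uma: ∅.
There is no time when everyone is free.
No common window exists, so the longest block is 0 minutes.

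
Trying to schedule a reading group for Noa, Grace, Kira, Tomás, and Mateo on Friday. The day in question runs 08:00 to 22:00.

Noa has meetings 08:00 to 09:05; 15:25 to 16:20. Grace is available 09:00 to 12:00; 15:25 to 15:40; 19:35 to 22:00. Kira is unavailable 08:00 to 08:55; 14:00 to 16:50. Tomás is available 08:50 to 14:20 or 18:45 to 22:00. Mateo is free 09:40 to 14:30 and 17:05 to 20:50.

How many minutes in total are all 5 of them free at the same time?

215

Noa free: 09:05-15:25, 16:20-22:00 (invert busy blocks within the working day).
Grace free: 09:00-12:00, 15:25-15:40, 19:35-22:00.
Kira free: 08:55-14:00, 16:50-22:00 (invert busy blocks within the working day).
Tomás free: 08:50-14:20, 18:45-22:00.
Mateo free: 09:40-14:30, 17:05-20:50.
Noa ∩ Grace: 09:05-12:00, 19:35-22:00.
Noa ∩ Grace ∩ Kira: 09:05-12:00, 19:35-22:00.
Noa ∩ Grace ∩ Kira ∩ Tomás: 09:05-12:00, 19:35-22:00.
Noa ∩ Grace ∩ Kira ∩ Tomás ∩ Mateo: 09:40-12:00, 19:35-20:50.
Those are the intersection windows.
Summing the common windows: 140 + 75 = 215 minutes.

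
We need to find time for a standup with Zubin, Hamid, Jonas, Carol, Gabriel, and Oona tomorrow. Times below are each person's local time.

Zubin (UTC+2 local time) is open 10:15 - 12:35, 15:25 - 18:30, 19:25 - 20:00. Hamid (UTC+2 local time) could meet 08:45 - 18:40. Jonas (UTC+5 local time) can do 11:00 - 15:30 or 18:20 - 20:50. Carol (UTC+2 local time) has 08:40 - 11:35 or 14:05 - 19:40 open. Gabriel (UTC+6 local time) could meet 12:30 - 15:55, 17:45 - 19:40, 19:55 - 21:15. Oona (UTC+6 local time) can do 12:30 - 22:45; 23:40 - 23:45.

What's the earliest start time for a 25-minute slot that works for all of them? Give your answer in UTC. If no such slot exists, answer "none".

08:15

Zubin in UTC: 08:15-10:35, 13:25-16:30, 17:25-18:00 (subtract 2h to convert from UTC+2).
Hamid in UTC: 06:45-16:40 (subtract 2h to convert from UTC+2).
Jonas in UTC: 06:00-10:30, 13:20-15:50 (subtract 5h to convert from UTC+5).
Carol in UTC: 06:40-09:35, 12:05-17:40 (subtract 2h to convert from UTC+2).
Gabriel in UTC: 06:30-09:55, 11:45-13:40, 13:55-15:15 (subtract 6h to convert from UTC+6).
Oona in UTC: 06:30-16:45, 17:40-17:45 (subtract 6h to convert from UTC+6).
Zubin ∩ Hamid: 08:15-10:35, 13:25-16:30.
Zubin ∩ Hamid ∩ Jonas: 08:15-10:30, 13:25-15:50.
Zubin ∩ Hamid ∩ Jonas ∩ Carol: 08:15-09:35, 13:25-15:50.
Zubin ∩ Hamid ∩ Jonas ∩ Carol ∩ Gabriel: 08:15-09:35, 13:25-13:40, 13:55-15:15.
Zubin ∩ Hamid ∩ Jonas ∩ Carol ∩ Gabriel ∩ Oona: 08:15-09:35, 13:25-13:40, 13:55-15:15.
The first common window of at least 25 minutes is 08:15-09:35, so the earliest start is 08:15.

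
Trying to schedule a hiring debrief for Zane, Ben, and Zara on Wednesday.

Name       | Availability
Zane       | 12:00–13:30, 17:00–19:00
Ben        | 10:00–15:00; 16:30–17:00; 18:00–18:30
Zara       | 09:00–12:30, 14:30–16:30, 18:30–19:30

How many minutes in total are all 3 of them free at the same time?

30

Zane ∩ Ben: 12:00-13:30, 18:00-18:30.
Zane ∩ Ben ∩ Zara: 12:00-12:30.
Those are the intersection windows.
That's a single block of 30 minutes.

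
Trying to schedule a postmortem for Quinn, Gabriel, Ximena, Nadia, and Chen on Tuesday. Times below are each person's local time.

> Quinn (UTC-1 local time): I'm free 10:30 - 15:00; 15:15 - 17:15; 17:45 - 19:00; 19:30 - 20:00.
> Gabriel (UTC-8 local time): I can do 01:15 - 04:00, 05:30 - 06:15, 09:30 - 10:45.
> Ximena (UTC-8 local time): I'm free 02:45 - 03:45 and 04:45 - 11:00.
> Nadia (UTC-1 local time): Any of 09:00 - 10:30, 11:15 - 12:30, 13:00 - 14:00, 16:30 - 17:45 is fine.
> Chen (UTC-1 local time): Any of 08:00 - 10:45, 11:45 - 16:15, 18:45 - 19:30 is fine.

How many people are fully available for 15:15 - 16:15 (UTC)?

2

Quinn in UTC: 11:30-16:00, 16:15-18:15, 18:45-20:00, 20:30-21:00 (add 1h to convert from UTC-1).
Gabriel in UTC: 09:15-12:00, 13:30-14:15, 17:30-18:45 (add 8h to convert from UTC-8).
Ximena in UTC: 10:45-11:45, 12:45-19:00 (add 8h to convert from UTC-8).
Nadia in UTC: 10:00-11:30, 12:15-13:30, 14:00-15:00, 17:30-18:45 (add 1h to convert from UTC-1).
Chen in UTC: 09:00-11:45, 12:45-17:15, 19:45-20:30 (add 1h to convert from UTC-1).
Ximena and Chen can make the full 15:15-16:15 slot — that's 2.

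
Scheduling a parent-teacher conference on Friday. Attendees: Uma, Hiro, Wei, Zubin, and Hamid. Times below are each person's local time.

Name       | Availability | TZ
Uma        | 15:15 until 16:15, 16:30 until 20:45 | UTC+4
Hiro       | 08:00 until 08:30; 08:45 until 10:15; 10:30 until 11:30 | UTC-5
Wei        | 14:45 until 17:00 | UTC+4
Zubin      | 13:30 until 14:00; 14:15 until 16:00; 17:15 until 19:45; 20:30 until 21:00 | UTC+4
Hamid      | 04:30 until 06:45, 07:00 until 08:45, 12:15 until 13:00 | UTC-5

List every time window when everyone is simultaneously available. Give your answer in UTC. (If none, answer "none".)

none

Uma in UTC: 11:15-12:15, 12:30-16:45 (subtract 4h to convert from UTC+4).
Hiro in UTC: 13:00-13:30, 13:45-15:15, 15:30-16:30 (add 5h to convert from UTC-5).
Wei in UTC: 10:45-13:00 (subtract 4h to convert from UTC+4).
Zubin in UTC: 09:30-10:00, 10:15-12:00, 13:15-15:45, 16:30-17:00 (subtract 4h to convert from UTC+4).
Hamid in UTC: 09:30-11:45, 12:00-13:45, 17:15-18:00 (add 5h to convert from UTC-5).
Uma ∩ Hiro: 13:00-13:30, 13:45-15:15, 15:30-16:30.
Uma ∩ Hiro ∩ Wei: ∅.
Uma ∩ Hiro ∩ Wei ∩ Zubin: ∅.
Uma ∩ Hiro ∩ Wei ∩ Zubin ∩ Hamid: ∅.
There is no time when everyone is free.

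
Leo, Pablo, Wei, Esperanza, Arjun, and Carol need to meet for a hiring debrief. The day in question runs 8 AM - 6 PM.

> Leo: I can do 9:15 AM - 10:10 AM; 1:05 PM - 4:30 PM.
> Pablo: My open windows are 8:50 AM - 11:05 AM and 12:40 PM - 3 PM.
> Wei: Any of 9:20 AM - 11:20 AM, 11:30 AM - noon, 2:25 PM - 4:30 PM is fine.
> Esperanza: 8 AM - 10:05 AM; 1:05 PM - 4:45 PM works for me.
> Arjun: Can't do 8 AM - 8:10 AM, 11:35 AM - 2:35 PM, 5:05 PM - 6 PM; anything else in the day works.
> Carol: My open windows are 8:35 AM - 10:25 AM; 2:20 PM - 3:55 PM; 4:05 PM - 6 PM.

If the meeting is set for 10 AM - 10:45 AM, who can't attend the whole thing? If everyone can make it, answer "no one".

Carol, Esperanza, Leo

Leo free: 09:15-10:10, 13:05-16:30.
Pablo free: 08:50-11:05, 12:40-15:00.
Wei free: 09:20-11:20, 11:30-12:00, 14:25-16:30.
Esperanza free: 08:00-10:05, 13:05-16:45.
Arjun free: 08:10-11:35, 14:35-17:05 (invert busy blocks within the working day).
Carol free: 08:35-10:25, 14:20-15:55, 16:05-18:00.
Leo: not fully free for 10:00-10:45. Pablo: free for 10:00-10:45. Wei: free for 10:00-10:45. Esperanza: not fully free for 10:00-10:45. Arjun: free for 10:00-10:45. Carol: not fully free for 10:00-10:45.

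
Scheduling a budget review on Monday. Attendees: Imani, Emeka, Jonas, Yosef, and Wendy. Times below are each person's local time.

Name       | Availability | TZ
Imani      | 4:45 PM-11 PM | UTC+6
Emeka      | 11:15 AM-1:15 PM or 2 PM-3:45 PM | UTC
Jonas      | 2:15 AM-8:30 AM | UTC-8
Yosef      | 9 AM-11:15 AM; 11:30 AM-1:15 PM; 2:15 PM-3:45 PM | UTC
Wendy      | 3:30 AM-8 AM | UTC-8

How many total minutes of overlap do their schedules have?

195

Imani in UTC: 10:45-17:00 (subtract 6h to convert from UTC+6).
Emeka in UTC: 11:15-13:15, 14:00-15:45.
Jonas in UTC: 10:15-16:30 (add 8h to convert from UTC-8).
Yosef in UTC: 09:00-11:15, 11:30-13:15, 14:15-15:45.
Wendy in UTC: 11:30-16:00 (add 8h to convert from UTC-8).
Imani ∩ Emeka: 11:15-13:15, 14:00-15:45.
Imani ∩ Emeka ∩ Jonas: 11:15-13:15, 14:00-15:45.
Imani ∩ Emeka ∩ Jonas ∩ Yosef: 11:30-13:15, 14:15-15:45.
Imani ∩ Emeka ∩ Jonas ∩ Yosef ∩ Wendy: 11:30-13:15, 14:15-15:45.
Those are the intersection windows.
Summing the common windows: 105 + 90 = 195 minutes.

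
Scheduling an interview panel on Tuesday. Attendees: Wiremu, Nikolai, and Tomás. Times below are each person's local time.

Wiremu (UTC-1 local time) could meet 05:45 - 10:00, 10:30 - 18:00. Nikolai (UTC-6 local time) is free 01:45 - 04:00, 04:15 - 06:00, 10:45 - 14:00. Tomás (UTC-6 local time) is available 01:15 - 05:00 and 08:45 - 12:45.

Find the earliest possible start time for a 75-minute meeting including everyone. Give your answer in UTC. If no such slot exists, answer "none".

Wiremu in UTC: 06:45-11:00, 11:30-19:00 (add 1h to convert from UTC-1).
Nikolai in UTC: 07:45-10:00, 10:15-12:00, 16:45-20:00 (add 6h to convert from UTC-6).
Tomás in UTC: 07:15-11:00, 14:45-18:45 (add 6h to convert from UTC-6).
Wiremu ∩ Nikolai: 07:45-10:00, 10:15-11:00, 11:30-12:00, 16:45-19:00.
Wiremu ∩ Nikolai ∩ Tomás: 07:45-10:00, 10:15-11:00, 16:45-18:45.
The first common window of at least 75 minutes is 07:45-10:00, so the earliest start is 07:45.

07:45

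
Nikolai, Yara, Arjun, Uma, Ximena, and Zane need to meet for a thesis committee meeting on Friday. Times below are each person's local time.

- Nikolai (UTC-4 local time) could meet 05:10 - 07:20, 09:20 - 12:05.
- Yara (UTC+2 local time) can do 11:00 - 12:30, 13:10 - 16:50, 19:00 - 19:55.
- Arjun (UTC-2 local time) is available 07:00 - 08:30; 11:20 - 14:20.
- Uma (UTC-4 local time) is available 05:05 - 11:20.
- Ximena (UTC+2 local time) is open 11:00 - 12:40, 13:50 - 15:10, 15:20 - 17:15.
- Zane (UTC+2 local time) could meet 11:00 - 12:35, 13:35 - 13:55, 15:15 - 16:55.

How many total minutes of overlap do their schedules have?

170

Nikolai in UTC: 09:10-11:20, 13:20-16:05 (add 4h to convert from UTC-4).
Yara in UTC: 09:00-10:30, 11:10-14:50, 17:00-17:55 (subtract 2h to convert from UTC+2).
Arjun in UTC: 09:00-10:30, 13:20-16:20 (add 2h to convert from UTC-2).
Uma in UTC: 09:05-15:20 (add 4h to convert from UTC-4).
Ximena in UTC: 09:00-10:40, 11:50-13:10, 13:20-15:15 (subtract 2h to convert from UTC+2).
Zane in UTC: 09:00-10:35, 11:35-11:55, 13:15-14:55 (subtract 2h to convert from UTC+2).
Nikolai ∩ Yara: 09:10-10:30, 11:10-11:20, 13:20-14:50.
Nikolai ∩ Yara ∩ Arjun: 09:10-10:30, 13:20-14:50.
Nikolai ∩ Yara ∩ Arjun ∩ Uma: 09:10-10:30, 13:20-14:50.
Nikolai ∩ Yara ∩ Arjun ∩ Uma ∩ Ximena: 09:10-10:30, 13:20-14:50.
Nikolai ∩ Yara ∩ Arjun ∩ Uma ∩ Ximena ∩ Zane: 09:10-10:30, 13:20-14:50.
Those are the intersection windows.
Summing the common windows: 80 + 90 = 170 minutes.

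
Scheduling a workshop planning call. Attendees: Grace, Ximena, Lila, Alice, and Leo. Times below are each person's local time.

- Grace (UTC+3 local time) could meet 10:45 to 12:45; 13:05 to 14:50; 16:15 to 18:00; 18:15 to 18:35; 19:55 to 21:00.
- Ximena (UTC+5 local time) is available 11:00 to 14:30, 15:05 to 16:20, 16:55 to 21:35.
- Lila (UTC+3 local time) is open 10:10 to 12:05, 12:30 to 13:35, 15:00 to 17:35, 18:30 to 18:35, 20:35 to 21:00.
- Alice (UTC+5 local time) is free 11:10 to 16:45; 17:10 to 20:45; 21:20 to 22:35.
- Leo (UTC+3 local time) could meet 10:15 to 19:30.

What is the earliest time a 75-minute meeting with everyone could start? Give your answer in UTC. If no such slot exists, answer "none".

07:45

Grace in UTC: 07:45-09:45, 10:05-11:50, 13:15-15:00, 15:15-15:35, 16:55-18:00 (subtract 3h to convert from UTC+3).
Ximena in UTC: 06:00-09:30, 10:05-11:20, 11:55-16:35 (subtract 5h to convert from UTC+5).
Lila in UTC: 07:10-09:05, 09:30-10:35, 12:00-14:35, 15:30-15:35, 17:35-18:00 (subtract 3h to convert from UTC+3).
Alice in UTC: 06:10-11:45, 12:10-15:45, 16:20-17:35 (subtract 5h to convert from UTC+5).
Leo in UTC: 07:15-16:30 (subtract 3h to convert from UTC+3).
Grace ∩ Ximena: 07:45-09:30, 10:05-11:20, 13:15-15:00, 15:15-15:35.
Grace ∩ Ximena ∩ Lila: 07:45-09:05, 10:05-10:35, 13:15-14:35, 15:30-15:35.
Grace ∩ Ximena ∩ Lila ∩ Alice: 07:45-09:05, 10:05-10:35, 13:15-14:35, 15:30-15:35.
Grace ∩ Ximena ∩ Lila ∩ Alice ∩ Leo: 07:45-09:05, 10:05-10:35, 13:15-14:35, 15:30-15:35.
The first common window of at least 75 minutes is 07:45-09:05, so the earliest start is 07:45.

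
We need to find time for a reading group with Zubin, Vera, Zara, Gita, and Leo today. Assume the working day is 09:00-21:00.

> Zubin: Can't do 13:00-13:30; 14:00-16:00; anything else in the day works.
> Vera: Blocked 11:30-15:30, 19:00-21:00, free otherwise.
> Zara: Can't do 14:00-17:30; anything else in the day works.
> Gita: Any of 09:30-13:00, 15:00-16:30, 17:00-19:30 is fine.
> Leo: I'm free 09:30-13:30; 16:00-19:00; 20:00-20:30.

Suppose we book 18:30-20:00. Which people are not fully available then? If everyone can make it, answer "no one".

Gita, Leo, Vera

Zubin free: 09:00-13:00, 13:30-14:00, 16:00-21:00 (invert busy blocks within the working day).
Vera free: 09:00-11:30, 15:30-19:00 (invert busy blocks within the working day).
Zara free: 09:00-14:00, 17:30-21:00 (invert busy blocks within the working day).
Gita free: 09:30-13:00, 15:00-16:30, 17:00-19:30.
Leo free: 09:30-13:30, 16:00-19:00, 20:00-20:30.
Zubin: free for 18:30-20:00. Vera: not fully free for 18:30-20:00. Zara: free for 18:30-20:00. Gita: not fully free for 18:30-20:00. Leo: not fully free for 18:30-20:00.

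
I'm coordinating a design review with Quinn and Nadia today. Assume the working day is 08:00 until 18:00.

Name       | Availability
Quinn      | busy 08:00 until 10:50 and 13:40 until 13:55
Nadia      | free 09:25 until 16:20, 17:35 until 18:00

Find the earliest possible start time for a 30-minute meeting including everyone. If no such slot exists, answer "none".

10:50

Quinn free: 10:50-13:40, 13:55-18:00 (invert busy blocks within the working day).
Nadia free: 09:25-16:20, 17:35-18:00.
Quinn ∩ Nadia: 10:50-13:40, 13:55-16:20, 17:35-18:00.
So the common availability across everyone is 10:50-13:40, 13:55-16:20, 17:35-18:00.
The first common window of at least 30 minutes is 10:50-13:40, so the earliest start is 10:50.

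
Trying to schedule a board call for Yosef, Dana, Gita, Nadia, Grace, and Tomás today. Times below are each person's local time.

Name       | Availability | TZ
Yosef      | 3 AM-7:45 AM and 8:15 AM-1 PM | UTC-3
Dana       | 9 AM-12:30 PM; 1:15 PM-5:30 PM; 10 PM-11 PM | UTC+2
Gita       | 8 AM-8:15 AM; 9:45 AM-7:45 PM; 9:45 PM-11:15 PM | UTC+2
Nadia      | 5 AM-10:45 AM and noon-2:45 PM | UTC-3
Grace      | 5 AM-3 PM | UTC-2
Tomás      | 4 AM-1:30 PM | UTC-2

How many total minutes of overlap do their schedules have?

Yosef in UTC: 06:00-10:45, 11:15-16:00 (add 3h to convert from UTC-3).
Dana in UTC: 07:00-10:30, 11:15-15:30, 20:00-21:00 (subtract 2h to convert from UTC+2).
Gita in UTC: 06:00-06:15, 07:45-17:45, 19:45-21:15 (subtract 2h to convert from UTC+2).
Nadia in UTC: 08:00-13:45, 15:00-17:45 (add 3h to convert from UTC-3).
Grace in UTC: 07:00-17:00 (add 2h to convert from UTC-2).
Tomás in UTC: 06:00-15:30 (add 2h to convert from UTC-2).
Yosef ∩ Dana: 07:00-10:30, 11:15-15:30.
Yosef ∩ Dana ∩ Gita: 07:45-10:30, 11:15-15:30.
Yosef ∩ Dana ∩ Gita ∩ Nadia: 08:00-10:30, 11:15-13:45, 15:00-15:30.
Yosef ∩ Dana ∩ Gita ∩ Nadia ∩ Grace: 08:00-10:30, 11:15-13:45, 15:00-15:30.
Yosef ∩ Dana ∩ Gita ∩ Nadia ∩ Grace ∩ Tomás: 08:00-10:30, 11:15-13:45, 15:00-15:30.
Summing the common windows: 150 + 150 + 30 = 330 minutes.

330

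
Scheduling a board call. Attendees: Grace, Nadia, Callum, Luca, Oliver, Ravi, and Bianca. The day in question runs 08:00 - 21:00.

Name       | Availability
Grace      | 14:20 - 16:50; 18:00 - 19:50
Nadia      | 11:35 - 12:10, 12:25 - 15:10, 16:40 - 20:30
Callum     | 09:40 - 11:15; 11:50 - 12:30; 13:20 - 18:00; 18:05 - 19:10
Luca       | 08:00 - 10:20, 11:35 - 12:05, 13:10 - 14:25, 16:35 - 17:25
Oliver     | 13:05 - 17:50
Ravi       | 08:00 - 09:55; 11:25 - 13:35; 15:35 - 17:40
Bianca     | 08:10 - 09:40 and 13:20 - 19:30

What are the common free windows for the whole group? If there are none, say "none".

Grace ∩ Nadia: 14:20-15:10, 16:40-16:50, 18:00-19:50.
Grace ∩ Nadia ∩ Callum: 14:20-15:10, 16:40-16:50, 18:05-19:10.
Grace ∩ Nadia ∩ Callum ∩ Luca: 14:20-14:25, 16:40-16:50.
Grace ∩ Nadia ∩ Callum ∩ Luca ∩ Oliver: 14:20-14:25, 16:40-16:50.
Grace ∩ Nadia ∩ Callum ∩ Luca ∩ Oliver ∩ Ravi: 16:40-16:50.
Grace ∩ Nadia ∩ Callum ∩ Luca ∩ Oliver ∩ Ravi ∩ Bianca: 16:40-16:50.

16:40-16:50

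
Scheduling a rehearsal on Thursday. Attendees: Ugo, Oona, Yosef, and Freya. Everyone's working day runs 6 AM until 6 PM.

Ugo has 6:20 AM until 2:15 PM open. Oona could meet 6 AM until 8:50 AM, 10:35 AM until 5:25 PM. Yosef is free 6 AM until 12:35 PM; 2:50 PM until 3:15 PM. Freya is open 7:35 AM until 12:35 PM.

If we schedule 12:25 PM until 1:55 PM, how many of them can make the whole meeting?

Ugo and Oona can make the full 12:25-13:55 slot — that's 2.

2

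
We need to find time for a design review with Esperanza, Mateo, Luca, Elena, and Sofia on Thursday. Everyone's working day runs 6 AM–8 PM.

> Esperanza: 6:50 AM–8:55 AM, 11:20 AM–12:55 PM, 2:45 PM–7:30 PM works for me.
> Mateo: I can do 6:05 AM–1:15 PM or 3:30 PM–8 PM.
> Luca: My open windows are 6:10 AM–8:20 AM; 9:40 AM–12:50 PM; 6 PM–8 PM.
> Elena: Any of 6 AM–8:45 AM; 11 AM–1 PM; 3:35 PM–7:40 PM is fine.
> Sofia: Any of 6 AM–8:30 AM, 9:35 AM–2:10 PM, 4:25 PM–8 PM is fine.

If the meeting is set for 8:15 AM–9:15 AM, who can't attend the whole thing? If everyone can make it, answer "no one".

Elena, Esperanza, Luca, Sofia

Esperanza: not fully free for 08:15-09:15. Mateo: free for 08:15-09:15. Luca: not fully free for 08:15-09:15. Elena: not fully free for 08:15-09:15. Sofia: not fully free for 08:15-09:15.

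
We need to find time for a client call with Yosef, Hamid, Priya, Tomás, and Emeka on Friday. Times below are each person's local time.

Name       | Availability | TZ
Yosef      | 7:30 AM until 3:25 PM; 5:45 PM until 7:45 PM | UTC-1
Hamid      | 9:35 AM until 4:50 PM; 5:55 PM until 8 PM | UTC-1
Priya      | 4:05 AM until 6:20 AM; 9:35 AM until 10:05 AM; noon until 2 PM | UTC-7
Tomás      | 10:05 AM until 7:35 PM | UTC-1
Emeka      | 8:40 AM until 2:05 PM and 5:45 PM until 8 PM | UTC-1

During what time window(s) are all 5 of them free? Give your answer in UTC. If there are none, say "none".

11:05-13:20, 19:00-20:35

Yosef in UTC: 08:30-16:25, 18:45-20:45 (add 1h to convert from UTC-1).
Hamid in UTC: 10:35-17:50, 18:55-21:00 (add 1h to convert from UTC-1).
Priya in UTC: 11:05-13:20, 16:35-17:05, 19:00-21:00 (add 7h to convert from UTC-7).
Tomás in UTC: 11:05-20:35 (add 1h to convert from UTC-1).
Emeka in UTC: 09:40-15:05, 18:45-21:00 (add 1h to convert from UTC-1).
Yosef ∩ Hamid: 10:35-16:25, 18:55-20:45.
Yosef ∩ Hamid ∩ Priya: 11:05-13:20, 19:00-20:45.
Yosef ∩ Hamid ∩ Priya ∩ Tomás: 11:05-13:20, 19:00-20:35.
Yosef ∩ Hamid ∩ Priya ∩ Tomás ∩ Emeka: 11:05-13:20, 19:00-20:35.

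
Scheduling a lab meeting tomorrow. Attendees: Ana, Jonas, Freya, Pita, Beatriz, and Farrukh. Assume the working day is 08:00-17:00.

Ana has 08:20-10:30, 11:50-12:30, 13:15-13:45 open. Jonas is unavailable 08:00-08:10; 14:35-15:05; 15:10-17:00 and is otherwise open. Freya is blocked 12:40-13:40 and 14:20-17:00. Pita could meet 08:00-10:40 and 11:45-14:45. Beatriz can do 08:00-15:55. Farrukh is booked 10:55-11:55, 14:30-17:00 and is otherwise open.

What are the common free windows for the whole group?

08:20-10:30, 11:55-12:30, 13:40-13:45

Ana free: 08:20-10:30, 11:50-12:30, 13:15-13:45.
Jonas free: 08:10-14:35, 15:05-15:10 (invert busy blocks within the working day).
Freya free: 08:00-12:40, 13:40-14:20 (invert busy blocks within the working day).
Pita free: 08:00-10:40, 11:45-14:45.
Beatriz free: 08:00-15:55.
Farrukh free: 08:00-10:55, 11:55-14:30 (invert busy blocks within the working day).
Ana ∩ Jonas: 08:20-10:30, 11:50-12:30, 13:15-13:45.
Ana ∩ Jonas ∩ Freya: 08:20-10:30, 11:50-12:30, 13:40-13:45.
Ana ∩ Jonas ∩ Freya ∩ Pita: 08:20-10:30, 11:50-12:30, 13:40-13:45.
Ana ∩ Jonas ∩ Freya ∩ Pita ∩ Beatriz: 08:20-10:30, 11:50-12:30, 13:40-13:45.
Ana ∩ Jonas ∩ Freya ∩ Pita ∩ Beatriz ∩ Farrukh: 08:20-10:30, 11:55-12:30, 13:40-13:45.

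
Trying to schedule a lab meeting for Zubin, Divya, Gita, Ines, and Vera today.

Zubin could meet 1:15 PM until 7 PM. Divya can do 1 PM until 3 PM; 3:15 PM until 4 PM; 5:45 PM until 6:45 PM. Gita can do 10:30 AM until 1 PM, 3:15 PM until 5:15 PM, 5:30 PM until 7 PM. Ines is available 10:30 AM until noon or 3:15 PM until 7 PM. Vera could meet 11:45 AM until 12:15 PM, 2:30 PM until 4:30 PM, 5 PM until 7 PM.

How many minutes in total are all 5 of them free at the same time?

Zubin ∩ Divya: 13:15-15:00, 15:15-16:00, 17:45-18:45.
Zubin ∩ Divya ∩ Gita: 15:15-16:00, 17:45-18:45.
Zubin ∩ Divya ∩ Gita ∩ Ines: 15:15-16:00, 17:45-18:45.
Zubin ∩ Divya ∩ Gita ∩ Ines ∩ Vera: 15:15-16:00, 17:45-18:45.
Summing the common windows: 45 + 60 = 105 minutes.

105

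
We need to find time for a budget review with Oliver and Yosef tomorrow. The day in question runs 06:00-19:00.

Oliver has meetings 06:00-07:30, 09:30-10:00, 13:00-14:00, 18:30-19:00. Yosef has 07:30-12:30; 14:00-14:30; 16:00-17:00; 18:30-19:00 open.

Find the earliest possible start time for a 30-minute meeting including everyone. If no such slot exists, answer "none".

07:30

Oliver free: 07:30-09:30, 10:00-13:00, 14:00-18:30 (invert busy blocks within the working day).
Yosef free: 07:30-12:30, 14:00-14:30, 16:00-17:00, 18:30-19:00.
Oliver ∩ Yosef: 07:30-09:30, 10:00-12:30, 14:00-14:30, 16:00-17:00.
So the common availability across everyone is 07:30-09:30, 10:00-12:30, 14:00-14:30, 16:00-17:00.
The first common window of at least 30 minutes is 07:30-09:30, so the earliest start is 07:30.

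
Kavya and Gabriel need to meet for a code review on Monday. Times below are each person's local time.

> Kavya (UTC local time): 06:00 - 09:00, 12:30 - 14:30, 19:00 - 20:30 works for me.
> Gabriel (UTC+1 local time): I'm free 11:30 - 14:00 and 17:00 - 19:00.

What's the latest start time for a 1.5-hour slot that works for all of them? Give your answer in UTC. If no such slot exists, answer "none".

Kavya in UTC: 06:00-09:00, 12:30-14:30, 19:00-20:30.
Gabriel in UTC: 10:30-13:00, 16:00-18:00 (subtract 1h to convert from UTC+1).
Kavya ∩ Gabriel: 12:30-13:00.
So the common availability across everyone is 12:30-13:00.
No common window is at least 90 minutes long.

none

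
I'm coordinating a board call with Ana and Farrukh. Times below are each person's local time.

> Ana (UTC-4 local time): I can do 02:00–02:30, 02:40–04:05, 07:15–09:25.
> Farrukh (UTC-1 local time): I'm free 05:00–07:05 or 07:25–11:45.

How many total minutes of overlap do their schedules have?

Ana in UTC: 06:00-06:30, 06:40-08:05, 11:15-13:25 (add 4h to convert from UTC-4).
Farrukh in UTC: 06:00-08:05, 08:25-12:45 (add 1h to convert from UTC-1).
Ana ∩ Farrukh: 06:00-06:30, 06:40-08:05, 11:15-12:45.
So the common availability across everyone is 06:00-06:30, 06:40-08:05, 11:15-12:45.
Summing the common windows: 30 + 85 + 90 = 205 minutes.

205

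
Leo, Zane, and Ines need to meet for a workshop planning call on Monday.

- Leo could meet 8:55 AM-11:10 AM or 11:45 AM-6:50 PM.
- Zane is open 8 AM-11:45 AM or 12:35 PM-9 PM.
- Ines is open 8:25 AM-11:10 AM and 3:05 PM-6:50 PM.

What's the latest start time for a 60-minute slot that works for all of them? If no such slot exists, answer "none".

17:50

Leo ∩ Zane: 08:55-11:10, 12:35-18:50.
Leo ∩ Zane ∩ Ines: 08:55-11:10, 15:05-18:50.
The last common window of at least 60 minutes is 15:05-18:50; a 60-minute meeting can start as late as 17:50 and still end by 18:50.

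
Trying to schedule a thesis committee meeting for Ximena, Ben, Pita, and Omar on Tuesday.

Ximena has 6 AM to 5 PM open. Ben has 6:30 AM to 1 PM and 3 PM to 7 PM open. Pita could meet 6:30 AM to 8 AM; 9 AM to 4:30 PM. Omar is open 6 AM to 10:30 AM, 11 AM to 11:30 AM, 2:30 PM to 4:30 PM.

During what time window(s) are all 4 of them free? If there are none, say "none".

Ximena ∩ Ben: 06:30-13:00, 15:00-17:00.
Ximena ∩ Ben ∩ Pita: 06:30-08:00, 09:00-13:00, 15:00-16:30.
Ximena ∩ Ben ∩ Pita ∩ Omar: 06:30-08:00, 09:00-10:30, 11:00-11:30, 15:00-16:30.

06:30-08:00, 09:00-10:30, 11:00-11:30, 15:00-16:30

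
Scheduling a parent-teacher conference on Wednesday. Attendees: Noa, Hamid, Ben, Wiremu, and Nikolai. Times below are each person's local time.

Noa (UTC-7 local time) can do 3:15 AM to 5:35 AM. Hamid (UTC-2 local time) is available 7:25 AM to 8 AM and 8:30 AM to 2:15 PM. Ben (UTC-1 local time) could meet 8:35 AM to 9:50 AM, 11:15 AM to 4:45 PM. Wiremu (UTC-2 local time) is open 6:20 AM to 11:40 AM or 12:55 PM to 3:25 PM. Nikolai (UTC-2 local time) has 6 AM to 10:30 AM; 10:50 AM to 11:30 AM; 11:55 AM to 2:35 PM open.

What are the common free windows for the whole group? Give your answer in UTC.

10:30-10:50, 12:15-12:30

Noa in UTC: 10:15-12:35 (add 7h to convert from UTC-7).
Hamid in UTC: 09:25-10:00, 10:30-16:15 (add 2h to convert from UTC-2).
Ben in UTC: 09:35-10:50, 12:15-17:45 (add 1h to convert from UTC-1).
Wiremu in UTC: 08:20-13:40, 14:55-17:25 (add 2h to convert from UTC-2).
Nikolai in UTC: 08:00-12:30, 12:50-13:30, 13:55-16:35 (add 2h to convert from UTC-2).
Noa ∩ Hamid: 10:30-12:35.
Noa ∩ Hamid ∩ Ben: 10:30-10:50, 12:15-12:35.
Noa ∩ Hamid ∩ Ben ∩ Wiremu: 10:30-10:50, 12:15-12:35.
Noa ∩ Hamid ∩ Ben ∩ Wiremu ∩ Nikolai: 10:30-10:50, 12:15-12:30.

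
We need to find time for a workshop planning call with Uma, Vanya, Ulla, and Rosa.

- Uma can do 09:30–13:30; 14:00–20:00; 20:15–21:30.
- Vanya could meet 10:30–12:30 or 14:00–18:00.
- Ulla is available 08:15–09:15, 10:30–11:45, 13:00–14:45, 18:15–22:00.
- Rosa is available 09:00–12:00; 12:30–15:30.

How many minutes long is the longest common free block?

75

Uma ∩ Vanya: 10:30-12:30, 14:00-18:00.
Uma ∩ Vanya ∩ Ulla: 10:30-11:45, 14:00-14:45.
Uma ∩ Vanya ∩ Ulla ∩ Rosa: 10:30-11:45, 14:00-14:45.
The longest is 10:30-11:45 at 75 minutes.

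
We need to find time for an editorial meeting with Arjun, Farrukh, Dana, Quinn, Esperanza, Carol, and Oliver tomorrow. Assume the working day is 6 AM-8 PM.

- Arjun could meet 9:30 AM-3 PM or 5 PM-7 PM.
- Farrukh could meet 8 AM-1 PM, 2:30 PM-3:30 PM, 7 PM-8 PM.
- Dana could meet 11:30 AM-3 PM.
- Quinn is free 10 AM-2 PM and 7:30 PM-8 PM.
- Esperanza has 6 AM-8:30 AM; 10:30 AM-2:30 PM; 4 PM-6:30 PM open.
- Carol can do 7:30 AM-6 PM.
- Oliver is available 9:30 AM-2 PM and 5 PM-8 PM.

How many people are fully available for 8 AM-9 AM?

2

Farrukh and Carol can make the full 08:00-09:00 slot — that's 2.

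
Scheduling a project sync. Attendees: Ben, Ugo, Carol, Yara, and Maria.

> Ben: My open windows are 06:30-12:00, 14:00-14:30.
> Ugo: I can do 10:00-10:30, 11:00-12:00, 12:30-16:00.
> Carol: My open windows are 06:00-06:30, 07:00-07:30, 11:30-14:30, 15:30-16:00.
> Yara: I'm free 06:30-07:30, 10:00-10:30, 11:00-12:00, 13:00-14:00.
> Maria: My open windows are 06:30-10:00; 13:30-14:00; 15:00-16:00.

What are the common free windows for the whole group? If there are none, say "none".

none

Ben ∩ Ugo: 10:00-10:30, 11:00-12:00, 14:00-14:30.
Ben ∩ Ugo ∩ Carol: 11:30-12:00, 14:00-14:30.
Ben ∩ Ugo ∩ Carol ∩ Yara: 11:30-12:00.
Ben ∩ Ugo ∩ Carol ∩ Yara ∩ Maria: ∅.
There is no time when everyone is free.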